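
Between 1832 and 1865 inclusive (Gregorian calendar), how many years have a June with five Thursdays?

10

June has 30 days; it has five Thursdays when Thursday falls among the first (month-length − 28) days — i.e. when June 1 is one of Thursday/Wednesday.
June 1 by year: 1832:Fri 1833:Sat 1834:Sun 1835:Mon 1836:Wed✓ 1837:Thu✓ 1838:Fri 1839:Sat 1840:Mon 1841:Tue 1842:Wed✓ 1843:Thu✓ 1844:Sat 1845:Sun 1846:Mon …(4 more)… 1851:Sun 1852:Tue 1853:Wed✓ 1854:Thu✓ 1855:Fri 1856:Sun 1857:Mon 1858:Tue 1859:Wed✓ 1860:Fri 1861:Sat 1862:Sun 1863:Mon 1864:Wed✓ 1865:Thu✓
Years with five Thursdays: 1836, 1837, 1842, 1843, 1848, 1853, 1854, 1859, 1864, 1865 → 10.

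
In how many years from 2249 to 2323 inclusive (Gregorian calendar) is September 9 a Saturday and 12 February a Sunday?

Check each year's weekday for September 9 and 12 February:
  2249: Sun/Mon  2250: Mon/Tue  2251: Tue/Wed  2252: Thu/Thu  2253: Fri/Sat  2254: Sat/Sun ✓  2255: Sun/Mon  2256: Tue/Tue  2257: Wed/Thu  2258: Thu/Fri  2259: Fri/Sat  2260: Sun/Sun  2261: Mon/Tue  2262: Tue/Wed  …(47 more)…  2310: Fri/Sat  2311: Sat/Sun ✓  2312: Mon/Mon  2313: Tue/Wed  2314: Wed/Thu  2315: Thu/Fri  2316: Sat/Sat  2317: Sun/Mon  2318: Mon/Tue  2319: Tue/Wed  2320: Thu/Thu  2321: Fri/Sat  2322: Sat/Sun ✓  2323: Sun/Mon
Both conditions hold in: 2254, 2265, 2271, 2282, 2293, 2299, 2305, 2311, 2322 — 9.

9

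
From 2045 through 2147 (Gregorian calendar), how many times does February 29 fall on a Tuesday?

Leap years in 2045–2147: 24 of them.
Feb 29 weekday advances by 5 (mod 7) from one leap year to the next four years later (or differs when a century non-leap intervenes).
Leap-day weekdays: 2048:Sat 2052:Thu 2056:Tue✓ 2060:Sun 2064:Fri 2068:Wed 2072:Mon 2076:Sat 2080:Thu 2084:Tue✓ 2088:Sun 2092:Fri 2096:Wed 2104:Fri 2108:Wed 2112:Mon 2116:Sat 2120:Thu 2124:Tue✓ 2128:Sun 2132:Fri 2136:Wed 2140:Mon 2144:Sat
Tuesday: 2056, 2084, 2124 → 3.

3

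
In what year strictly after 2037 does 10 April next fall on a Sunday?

From one year to the next, a fixed date's weekday advances by 1, or by 2 when a Feb 29 lies between the two dates.
2037: April 10 is Friday.
2038: Saturday (+1)
2039: Sunday (+1)
10 April falls on a Sunday in 2039.

2039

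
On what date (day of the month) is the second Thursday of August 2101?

11

August 1, 2101 is a Monday, so the first Thursday is the 4th.
The second Thursday is 4 + 7 = 11.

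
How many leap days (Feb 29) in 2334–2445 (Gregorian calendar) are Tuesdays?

4

Leap years in 2334–2445: 28 of them.
Feb 29 weekday advances by 5 (mod 7) from one leap year to the next four years later (or differs when a century non-leap intervenes).
Leap-day weekdays: 2336:Sat 2340:Thu 2344:Tue✓ 2348:Sun 2352:Fri 2356:Wed 2360:Mon 2364:Sat 2368:Thu 2372:Tue✓ 2376:Sun 2380:Fri 2384:Wed 2388:Mon 2392:Sat 2396:Thu 2400:Tue✓ 2404:Sun 2408:Fri 2412:Wed 2416:Mon 2420:Sat 2424:Thu 2428:Tue✓ 2432:Sun 2436:Fri 2440:Wed 2444:Mon
Tuesday: 2344, 2372, 2400, 2428 → 4.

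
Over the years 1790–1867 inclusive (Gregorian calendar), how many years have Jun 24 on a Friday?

12

Track Jun 24's weekday year by year (advancing +1, or +2 across a Feb 29):
  1790: Thu  1791: Fri (+1) ✓  1792: Sun (+2)  1793: Mon (+1)  1794: Tue (+1)
  1795: Wed (+1)  1796: Fri (+2) ✓  1797: Sat (+1)  1798: Sun (+1)  1799: Mon (+1)
  1800: Tue (+1)  1801: Wed (+1)  1802: Thu (+1)  1803: Fri (+1) ✓  … (50 more years) …
  1854: Sat (+1)  1855: Sun (+1)  1856: Tue (+2)  1857: Wed (+1)  1858: Thu (+1)
  1859: Fri (+1) ✓  1860: Sun (+2)  1861: Mon (+1)  1862: Tue (+1)  1863: Wed (+1)
  1864: Fri (+2) ✓  1865: Sat (+1)  1866: Sun (+1)  1867: Mon (+1)
Friday years: 1791, 1796, 1803, 1808, 1814, 1825, 1831, 1836, 1842, 1853, 1859, 1864 — 12 in total.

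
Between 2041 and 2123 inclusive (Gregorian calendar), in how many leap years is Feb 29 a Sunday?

2

Leap years in 2041–2123: 19 of them.
Feb 29 weekday advances by 5 (mod 7) from one leap year to the next four years later (or differs when a century non-leap intervenes).
Leap-day weekdays: 2044:Mon 2048:Sat 2052:Thu 2056:Tue 2060:Sun✓ 2064:Fri 2068:Wed 2072:Mon 2076:Sat 2080:Thu 2084:Tue 2088:Sun✓ 2092:Fri 2096:Wed 2104:Fri 2108:Wed 2112:Mon 2116:Sat 2120:Thu
Sunday: 2060, 2088 → 2.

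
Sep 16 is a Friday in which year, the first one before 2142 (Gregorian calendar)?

2140

From one year to the next, a fixed date's weekday advances by 1, or by 2 when a Feb 29 lies between the two dates.
2142: September 16 is Sunday.
2141: Saturday (−1)
2140: Friday (−1)
Sep 16 falls on a Friday in 2140.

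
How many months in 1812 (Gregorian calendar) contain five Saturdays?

A month of length L has five Saturdays iff its first Saturday is on day ≤ L−28 (so day 1–3 in a 31-day month, 1–2 in a 30-day month, day 1 in a leap February).
Checking each month of 1812: Jan starts Wed (31d); Feb starts Sat (29d) ✓; Mar starts Sun (31d); Apr starts Wed (30d); May starts Fri (31d) ✓; Jun starts Mon (30d); Jul starts Wed (31d); Aug starts Sat (31d) ✓; Sep starts Tue (30d); Oct starts Thu (31d) ✓; Nov starts Sun (30d); Dec starts Tue (31d).
Five-Saturday months: February, May, August, October → 4.

4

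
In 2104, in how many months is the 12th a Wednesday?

Check the 12th of each month of 2104: Jan 12: Sat, Feb 12: Tue, Mar 12: Wed, Apr 12: Sat, May 12: Mon, Jun 12: Thu, Jul 12: Sat, Aug 12: Tue, Sep 12: Fri, Oct 12: Sun, Nov 12: Wed, Dec 12: Fri.
Wednesday occurs in March, November — 2 months.

2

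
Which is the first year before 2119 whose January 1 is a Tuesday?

2115

Jan 1 advances by 2 weekdays after a leap year and by 1 after a common year.
2119: Jan 1 is Sunday.
2118: Saturday
2117: Friday
2116: Wednesday (leap)
2115: Tuesday
2115 begins on a Tuesday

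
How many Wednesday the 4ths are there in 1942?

Check the 4th of each month of 1942: Jan 4: Sun, Feb 4: Wed, Mar 4: Wed, Apr 4: Sat, May 4: Mon, Jun 4: Thu, Jul 4: Sat, Aug 4: Tue, Sep 4: Fri, Oct 4: Sun, Nov 4: Wed, Dec 4: Fri.
Wednesday occurs in February, March, November — 3 months.

3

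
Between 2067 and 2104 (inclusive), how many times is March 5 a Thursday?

Track March 5's weekday year by year (advancing +1, or +2 across a Feb 29):
  2067: Sat  2068: Mon (+2)  2069: Tue (+1)  2070: Wed (+1)  2071: Thu (+1) ✓
  2072: Sat (+2)  2073: Sun (+1)  2074: Mon (+1)  2075: Tue (+1)  2076: Thu (+2) ✓
  2077: Fri (+1)  2078: Sat (+1)  2079: Sun (+1)  2080: Tue (+2)  … (10 more years) …
  2091: Mon (+1)  2092: Wed (+2)  2093: Thu (+1) ✓  2094: Fri (+1)  2095: Sat (+1)
  2096: Mon (+2)  2097: Tue (+1)  2098: Wed (+1)  2099: Thu (+1) ✓  2100: Fri (+1)
  2101: Sat (+1)  2102: Sun (+1)  2103: Mon (+1)  2104: Wed (+2)
Thursday years: 2071, 2076, 2082, 2093, 2099 — 5 in total.

5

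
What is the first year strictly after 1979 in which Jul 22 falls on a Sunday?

From one year to the next, a fixed date's weekday advances by 1, or by 2 when a Feb 29 lies between the two dates.
1979: July 22 is Sunday.
1980: Tuesday (+2)
1981: Wednesday (+1)
1982: Thursday (+1)
1983: Friday (+1)
1984: Sunday (+2)
Jul 22 falls on a Sunday in 1984.

1984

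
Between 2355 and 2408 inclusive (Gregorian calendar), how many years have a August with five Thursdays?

24

August has 31 days; it has five Thursdays when Thursday falls among the first (month-length − 28) days — i.e. when August 1 is one of Thursday/Wednesday/Tuesday.
August 1 by year: 2355:Mon 2356:Wed✓ 2357:Thu✓ 2358:Fri 2359:Sat 2360:Mon 2361:Tue✓ 2362:Wed✓ 2363:Thu✓ 2364:Sat 2365:Sun 2366:Mon 2367:Tue✓ 2368:Thu✓ 2369:Fri …(24 more)… 2394:Mon 2395:Tue✓ 2396:Thu✓ 2397:Fri 2398:Sat 2399:Sun 2400:Tue✓ 2401:Wed✓ 2402:Thu✓ 2403:Fri 2404:Sun 2405:Mon 2406:Tue✓ 2407:Wed✓ 2408:Fri
Years with five Thursdays: 2356, 2357, 2361, 2362, 2363, 2367, 2368, 2372, 2373, 2374, 2378, 2379, 2384, 2385, 2389, 2390, 2391, 2395, 2396, 2400, 2401, 2402, 2406, 2407 → 24.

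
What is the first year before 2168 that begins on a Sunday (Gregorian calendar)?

2164

Jan 1 advances by 2 weekdays after a leap year and by 1 after a common year.
2168: Jan 1 is Friday (leap).
2167: Thursday
2166: Wednesday
2165: Tuesday
2164: Sunday (leap)
2164 begins on a Sunday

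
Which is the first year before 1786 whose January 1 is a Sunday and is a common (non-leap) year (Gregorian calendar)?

1775

Jan 1 advances by 2 weekdays after a leap year and by 1 after a common year.
1786: Jan 1 is Sunday.
1785: Saturday
1784: Thursday (leap)
1783: Wednesday
1782: Tuesday
1781: Monday
1780: Saturday (leap)
1779: Friday
1778: Thursday
1777: Wednesday
1776: Monday (leap)
1775: Sunday
1775 begins on a Sunday and is a common year.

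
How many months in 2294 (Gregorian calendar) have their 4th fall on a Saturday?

Check the 4th of each month of 2294: Jan 4: Thu, Feb 4: Sun, Mar 4: Sun, Apr 4: Wed, May 4: Fri, Jun 4: Mon, Jul 4: Wed, Aug 4: Sat, Sep 4: Tue, Oct 4: Thu, Nov 4: Sun, Dec 4: Tue.
Saturday occurs in August — 1 month.

1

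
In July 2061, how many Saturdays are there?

5

July 2061 has 31 days and begins on Friday.
The first Saturday is July 2.
Saturdays fall on 2, 9, 16, 23, 30 — that's 5.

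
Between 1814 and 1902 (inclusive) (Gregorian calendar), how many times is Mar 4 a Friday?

Track Mar 4's weekday year by year (advancing +1, or +2 across a Feb 29):
  1814: Fri ✓  1815: Sat (+1)  1816: Mon (+2)  1817: Tue (+1)  1818: Wed (+1)
  1819: Thu (+1)  1820: Sat (+2)  1821: Sun (+1)  1822: Mon (+1)  1823: Tue (+1)
  1824: Thu (+2)  1825: Fri (+1) ✓  1826: Sat (+1)  1827: Sun (+1)  … (61 more years) …
  1889: Mon (+1)  1890: Tue (+1)  1891: Wed (+1)  1892: Fri (+2) ✓  1893: Sat (+1)
  1894: Sun (+1)  1895: Mon (+1)  1896: Wed (+2)  1897: Thu (+1)  1898: Fri (+1) ✓
  1899: Sat (+1)  1900: Sun (+1)  1901: Mon (+1)  1902: Tue (+1)
Friday years: 1814, 1825, 1831, 1836, 1842, 1853, 1859, 1864, 1870, 1881, 1887, 1892, 1898 — 13 in total.

13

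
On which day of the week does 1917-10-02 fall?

Tuesday

January 1, 1917 is a Monday.
October 2 is day 275 of the year, i.e. 274 days after Jan 1.
274 mod 7 = 1, so advance 1 weekday from Monday: Tuesday.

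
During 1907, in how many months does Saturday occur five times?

A month of length L has five Saturdays iff its first Saturday is on day ≤ L−28 (so day 1–3 in a 31-day month, 1–2 in a 30-day month, day 1 in a leap February).
Checking each month of 1907: Jan starts Tue (31d); Feb starts Fri (28d); Mar starts Fri (31d) ✓; Apr starts Mon (30d); May starts Wed (31d); Jun starts Sat (30d) ✓; Jul starts Mon (31d); Aug starts Thu (31d) ✓; Sep starts Sun (30d); Oct starts Tue (31d); Nov starts Fri (30d) ✓; Dec starts Sun (31d).
Five-Saturday months: March, June, August, November → 4.

4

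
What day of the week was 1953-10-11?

Sunday

January 1, 1953 is a Thursday.
October 11 is day 284 of the year, i.e. 283 days after Jan 1.
283 mod 7 = 3, so advance 3 weekdays from Thursday: Sunday.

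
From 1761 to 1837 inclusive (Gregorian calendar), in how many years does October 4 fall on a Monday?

Track October 4's weekday year by year (advancing +1, or +2 across a Feb 29):
  1761: Sun  1762: Mon (+1) ✓  1763: Tue (+1)  1764: Thu (+2)  1765: Fri (+1)
  1766: Sat (+1)  1767: Sun (+1)  1768: Tue (+2)  1769: Wed (+1)  1770: Thu (+1)
  1771: Fri (+1)  1772: Sun (+2)  1773: Mon (+1) ✓  1774: Tue (+1)  … (49 more years) …
  1824: Mon (+2) ✓  1825: Tue (+1)  1826: Wed (+1)  1827: Thu (+1)  1828: Sat (+2)
  1829: Sun (+1)  1830: Mon (+1) ✓  1831: Tue (+1)  1832: Thu (+2)  1833: Fri (+1)
  1834: Sat (+1)  1835: Sun (+1)  1836: Tue (+2)  1837: Wed (+1)
Monday years: 1762, 1773, 1779, 1784, 1790, 1802, 1813, 1819, 1824, 1830 — 10 in total.

10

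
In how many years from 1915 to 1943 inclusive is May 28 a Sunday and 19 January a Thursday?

Check each year's weekday for May 28 and 19 January:
  1915: Fri/Tue  1916: Sun/Wed  1917: Mon/Fri  1918: Tue/Sat  1919: Wed/Sun  1920: Fri/Mon  1921: Sat/Wed  1922: Sun/Thu ✓  1923: Mon/Fri  1924: Wed/Sat  1925: Thu/Mon  1926: Fri/Tue  1927: Sat/Wed  1928: Mon/Thu  1929: Tue/Sat  1930: Wed/Sun  1931: Thu/Mon  1932: Sat/Tue  1933: Sun/Thu ✓  1934: Mon/Fri  1935: Tue/Sat  1936: Thu/Sun  1937: Fri/Tue  1938: Sat/Wed  1939: Sun/Thu ✓  1940: Tue/Fri  1941: Wed/Sun  1942: Thu/Mon  1943: Fri/Tue
Both conditions hold in: 1922, 1933, 1939 — 3.

3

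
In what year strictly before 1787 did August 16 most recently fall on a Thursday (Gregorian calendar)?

From one year to the next, a fixed date's weekday advances by 1, or by 2 when a Feb 29 lies between the two dates.
1787: August 16 is Thursday.
1786: Wednesday (−1)
1785: Tuesday (−1)
1784: Monday (−1)
1783: Saturday (−2)
1782: Friday (−1)
1781: Thursday (−1)
August 16 falls on a Thursday in 1781.

1781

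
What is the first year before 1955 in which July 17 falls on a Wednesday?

From one year to the next, a fixed date's weekday advances by 1, or by 2 when a Feb 29 lies between the two dates.
1955: July 17 is Sunday.
1954: Saturday (−1)
1953: Friday (−1)
1952: Thursday (−1)
1951: Tuesday (−2)
1950: Monday (−1)
1949: Sunday (−1)
1948: Saturday (−1)
1947: Thursday (−2)
1946: Wednesday (−1)
July 17 falls on a Wednesday in 1946.

1946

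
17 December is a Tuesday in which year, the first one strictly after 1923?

From one year to the next, a fixed date's weekday advances by 1, or by 2 when a Feb 29 lies between the two dates.
1923: December 17 is Monday.
1924: Wednesday (+2)
1925: Thursday (+1)
1926: Friday (+1)
1927: Saturday (+1)
1928: Monday (+2)
1929: Tuesday (+1)
17 December falls on a Tuesday in 1929.

1929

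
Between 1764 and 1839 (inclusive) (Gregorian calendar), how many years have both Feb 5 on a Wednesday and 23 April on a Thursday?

Check each year's weekday for Feb 5 and 23 April:
  1764: Sun/Mon  1765: Tue/Tue  1766: Wed/Wed  1767: Thu/Thu  1768: Fri/Sat  1769: Sun/Sun  1770: Mon/Mon  1771: Tue/Tue  1772: Wed/Thu ✓  1773: Fri/Fri  1774: Sat/Sat  1775: Sun/Sun  1776: Mon/Tue  1777: Wed/Wed  …(48 more)…  1826: Sun/Sun  1827: Mon/Mon  1828: Tue/Wed  1829: Thu/Thu  1830: Fri/Fri  1831: Sat/Sat  1832: Sun/Mon  1833: Tue/Tue  1834: Wed/Wed  1835: Thu/Thu  1836: Fri/Sat  1837: Sun/Sun  1838: Mon/Mon  1839: Tue/Tue
Both conditions hold in: 1772, 1812 — 2.

2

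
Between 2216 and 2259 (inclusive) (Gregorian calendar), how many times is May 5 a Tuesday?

6

Track May 5's weekday year by year (advancing +1, or +2 across a Feb 29):
  2216: Sun  2217: Mon (+1)  2218: Tue (+1) ✓  2219: Wed (+1)  2220: Fri (+2)
  2221: Sat (+1)  2222: Sun (+1)  2223: Mon (+1)  2224: Wed (+2)  2225: Thu (+1)
  2226: Fri (+1)  2227: Sat (+1)  2228: Mon (+2)  2229: Tue (+1) ✓  … (16 more years) …
  2246: Tue (+1) ✓  2247: Wed (+1)  2248: Fri (+2)  2249: Sat (+1)  2250: Sun (+1)
  2251: Mon (+1)  2252: Wed (+2)  2253: Thu (+1)  2254: Fri (+1)  2255: Sat (+1)
  2256: Mon (+2)  2257: Tue (+1) ✓  2258: Wed (+1)  2259: Thu (+1)
Tuesday years: 2218, 2229, 2235, 2240, 2246, 2257 — 6 in total.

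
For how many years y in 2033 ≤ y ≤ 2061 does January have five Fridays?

January has 31 days; it has five Fridays when Friday falls among the first (month-length − 28) days — i.e. when January 1 is one of Friday/Thursday/Wednesday.
January 1 by year: 2033:Sat 2034:Sun 2035:Mon 2036:Tue 2037:Thu✓ 2038:Fri✓ 2039:Sat 2040:Sun 2041:Tue 2042:Wed✓ 2043:Thu✓ 2044:Fri✓ 2045:Sun 2046:Mon 2047:Tue 2048:Wed✓ 2049:Fri✓ 2050:Sat 2051:Sun 2052:Mon 2053:Wed✓ 2054:Thu✓ 2055:Fri✓ 2056:Sat 2057:Mon 2058:Tue 2059:Wed✓ 2060:Thu✓ 2061:Sat
Years with five Fridays: 2037, 2038, 2042, 2043, 2044, 2048, 2049, 2053, 2054, 2055, 2059, 2060 → 12.

12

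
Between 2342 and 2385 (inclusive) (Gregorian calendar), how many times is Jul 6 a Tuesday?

Track Jul 6's weekday year by year (advancing +1, or +2 across a Feb 29):
  2342: Mon  2343: Tue (+1) ✓  2344: Thu (+2)  2345: Fri (+1)  2346: Sat (+1)
  2347: Sun (+1)  2348: Tue (+2) ✓  2349: Wed (+1)  2350: Thu (+1)  2351: Fri (+1)
  2352: Sun (+2)  2353: Mon (+1)  2354: Tue (+1) ✓  2355: Wed (+1)  … (16 more years) …
  2372: Thu (+2)  2373: Fri (+1)  2374: Sat (+1)  2375: Sun (+1)  2376: Tue (+2) ✓
  2377: Wed (+1)  2378: Thu (+1)  2379: Fri (+1)  2380: Sun (+2)  2381: Mon (+1)
  2382: Tue (+1) ✓  2383: Wed (+1)  2384: Fri (+2)  2385: Sat (+1)
Tuesday years: 2343, 2348, 2354, 2365, 2371, 2376, 2382 — 7 in total.

7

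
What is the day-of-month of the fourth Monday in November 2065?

23

November 1, 2065 is a Sunday, so the first Monday is the 2nd.
The fourth Monday is 2 + 21 = 23.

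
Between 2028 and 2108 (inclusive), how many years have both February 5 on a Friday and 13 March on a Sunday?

2

Check each year's weekday for February 5 and 13 March:
  2028: Sat/Mon  2029: Mon/Tue  2030: Tue/Wed  2031: Wed/Thu  2032: Thu/Sat  2033: Sat/Sun  2034: Sun/Mon  2035: Mon/Tue  2036: Tue/Thu  2037: Thu/Fri  2038: Fri/Sat  2039: Sat/Sun  2040: Sun/Tue  2041: Tue/Wed  …(53 more)…  2095: Sat/Sun  2096: Sun/Tue  2097: Tue/Wed  2098: Wed/Thu  2099: Thu/Fri  2100: Fri/Sat  2101: Sat/Sun  2102: Sun/Mon  2103: Mon/Tue  2104: Tue/Thu  2105: Thu/Fri  2106: Fri/Sat  2107: Sat/Sun  2108: Sun/Tue
Both conditions hold in: 2044, 2072 — 2.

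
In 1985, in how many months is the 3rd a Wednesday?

Check the 3rd of each month of 1985: Jan 3: Thu, Feb 3: Sun, Mar 3: Sun, Apr 3: Wed, May 3: Fri, Jun 3: Mon, Jul 3: Wed, Aug 3: Sat, Sep 3: Tue, Oct 3: Thu, Nov 3: Sun, Dec 3: Tue.
Wednesday occurs in April, July — 2 months.

2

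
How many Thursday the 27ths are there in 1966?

Check the 27th of each month of 1966: Jan 27: Thu, Feb 27: Sun, Mar 27: Sun, Apr 27: Wed, May 27: Fri, Jun 27: Mon, Jul 27: Wed, Aug 27: Sat, Sep 27: Tue, Oct 27: Thu, Nov 27: Sun, Dec 27: Tue.
Thursday occurs in January, October — 2 months.

2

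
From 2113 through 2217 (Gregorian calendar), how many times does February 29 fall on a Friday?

3

Leap years in 2113–2217: 25 of them.
Feb 29 weekday advances by 5 (mod 7) from one leap year to the next four years later (or differs when a century non-leap intervenes).
Leap-day weekdays: 2116:Sat 2120:Thu 2124:Tue 2128:Sun 2132:Fri✓ 2136:Wed 2140:Mon 2144:Sat 2148:Thu 2152:Tue 2156:Sun 2160:Fri✓ 2164:Wed 2168:Mon 2172:Sat 2176:Thu 2180:Tue 2184:Sun 2188:Fri✓ 2192:Wed 2196:Mon 2204:Wed 2208:Mon 2212:Sat 2216:Thu
Friday: 2132, 2160, 2188 → 3.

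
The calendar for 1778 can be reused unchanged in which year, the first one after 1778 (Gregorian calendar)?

Two years share a calendar iff Jan 1 falls on the same weekday and both are leap or both are common. 1778: Jan 1 is Thursday, common year.
1779: Jan 1 Friday, common
1780: Jan 1 Saturday, leap
1781: Jan 1 Monday, common
1782: Jan 1 Tuesday, common
1783: Jan 1 Wednesday, common
1784: Jan 1 Thursday, leap
1785: Jan 1 Saturday, common
1786: Jan 1 Sunday, common
1787: Jan 1 Monday, common
1788: Jan 1 Tuesday, leap
1789: Jan 1 Thursday, common
1789 matches on both conditions.

1789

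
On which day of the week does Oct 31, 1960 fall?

January 1, 1960 is a Friday.
October 31 is day 305 of the year, i.e. 304 days after Jan 1.
304 mod 7 = 3, so advance 3 weekdays from Friday: Monday.

Monday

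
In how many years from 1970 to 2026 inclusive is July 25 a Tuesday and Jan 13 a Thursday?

Check each year's weekday for July 25 and Jan 13:
  1970: Sat/Tue  1971: Sun/Wed  1972: Tue/Thu ✓  1973: Wed/Sat  1974: Thu/Sun  1975: Fri/Mon  1976: Sun/Tue  1977: Mon/Thu  1978: Tue/Fri  1979: Wed/Sat  1980: Fri/Sun  1981: Sat/Tue  1982: Sun/Wed  1983: Mon/Thu  …(29 more)…  2013: Thu/Sun  2014: Fri/Mon  2015: Sat/Tue  2016: Mon/Wed  2017: Tue/Fri  2018: Wed/Sat  2019: Thu/Sun  2020: Sat/Mon  2021: Sun/Wed  2022: Mon/Thu  2023: Tue/Fri  2024: Thu/Sat  2025: Fri/Mon  2026: Sat/Tue
Both conditions hold in: 1972, 2000 — 2.

2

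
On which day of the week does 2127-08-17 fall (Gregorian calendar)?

Sunday

January 1, 2127 is a Wednesday.
August 17 is day 229 of the year, i.e. 228 days after Jan 1.
228 mod 7 = 4, so advance 4 weekdays from Wednesday: Sunday.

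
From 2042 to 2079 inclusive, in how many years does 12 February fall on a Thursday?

Track 12 February's weekday year by year (advancing +1, or +2 across a Feb 29):
  2042: Wed  2043: Thu (+1) ✓  2044: Fri (+1)  2045: Sun (+2)  2046: Mon (+1)
  2047: Tue (+1)  2048: Wed (+1)  2049: Fri (+2)  2050: Sat (+1)  2051: Sun (+1)
  2052: Mon (+1)  2053: Wed (+2)  2054: Thu (+1) ✓  2055: Fri (+1)  … (10 more years) …
  2066: Fri (+1)  2067: Sat (+1)  2068: Sun (+1)  2069: Tue (+2)  2070: Wed (+1)
  2071: Thu (+1) ✓  2072: Fri (+1)  2073: Sun (+2)  2074: Mon (+1)  2075: Tue (+1)
  2076: Wed (+1)  2077: Fri (+2)  2078: Sat (+1)  2079: Sun (+1)
Thursday years: 2043, 2054, 2060, 2065, 2071 — 5 in total.

5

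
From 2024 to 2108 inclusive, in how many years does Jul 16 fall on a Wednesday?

13

Track Jul 16's weekday year by year (advancing +1, or +2 across a Feb 29):
  2024: Tue  2025: Wed (+1) ✓  2026: Thu (+1)  2027: Fri (+1)  2028: Sun (+2)
  2029: Mon (+1)  2030: Tue (+1)  2031: Wed (+1) ✓  2032: Fri (+2)  2033: Sat (+1)
  2034: Sun (+1)  2035: Mon (+1)  2036: Wed (+2) ✓  2037: Thu (+1)  … (57 more years) …
  2095: Sat (+1)  2096: Mon (+2)  2097: Tue (+1)  2098: Wed (+1) ✓  2099: Thu (+1)
  2100: Fri (+1)  2101: Sat (+1)  2102: Sun (+1)  2103: Mon (+1)  2104: Wed (+2) ✓
  2105: Thu (+1)  2106: Fri (+1)  2107: Sat (+1)  2108: Mon (+2)
Wednesday years: 2025, 2031, 2036, 2042, 2053, 2059, 2064, 2070, 2081, 2087, 2092, 2098, 2104 — 13 in total.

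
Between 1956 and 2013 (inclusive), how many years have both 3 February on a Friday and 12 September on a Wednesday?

Check each year's weekday for 3 February and 12 September:
  1956: Fri/Wed ✓  1957: Sun/Thu  1958: Mon/Fri  1959: Tue/Sat  1960: Wed/Mon  1961: Fri/Tue  1962: Sat/Wed  1963: Sun/Thu  1964: Mon/Sat  1965: Wed/Sun  1966: Thu/Mon  1967: Fri/Tue  1968: Sat/Thu  1969: Mon/Fri  …(30 more)…  2000: Thu/Tue  2001: Sat/Wed  2002: Sun/Thu  2003: Mon/Fri  2004: Tue/Sun  2005: Thu/Mon  2006: Fri/Tue  2007: Sat/Wed  2008: Sun/Fri  2009: Tue/Sat  2010: Wed/Sun  2011: Thu/Mon  2012: Fri/Wed ✓  2013: Sun/Thu
Both conditions hold in: 1956, 1984, 2012 — 3.

3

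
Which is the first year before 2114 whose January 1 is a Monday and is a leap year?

2080

Jan 1 advances by 2 weekdays after a leap year and by 1 after a common year.
2114: Jan 1 is Monday.
2113: Sunday
2112: Friday (leap)
2111: Thursday
2110: Wednesday
2109: Tuesday
2108: Sunday (leap)
2107: Saturday
2106: Friday
2105: Thursday
2104: Tuesday (leap)
2103: Monday
2102: Sunday
2101: Saturday
2100: Friday
2099: Thursday
2098: Wednesday
2097: Tuesday
2096: Sunday (leap)
2095: Saturday
2094: Friday
2093: Thursday
2092: Tuesday (leap)
2091: Monday
2090: Sunday
2089: Saturday
2088: Thursday (leap)
2087: Wednesday
2086: Tuesday
2085: Monday
2084: Saturday (leap)
2083: Friday
2082: Thursday
2081: Wednesday
2080: Monday (leap)
2080 begins on a Monday and is a leap year.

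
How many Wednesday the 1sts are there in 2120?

Check the 1st of each month of 2120: Jan 1: Mon, Feb 1: Thu, Mar 1: Fri, Apr 1: Mon, May 1: Wed, Jun 1: Sat, Jul 1: Mon, Aug 1: Thu, Sep 1: Sun, Oct 1: Tue, Nov 1: Fri, Dec 1: Sun.
Wednesday occurs in May — 1 month.

1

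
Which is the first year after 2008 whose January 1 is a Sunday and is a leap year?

2012

Jan 1 advances by 2 weekdays after a leap year and by 1 after a common year.
2008: Jan 1 is Tuesday (leap).
2009: Thursday
2010: Friday
2011: Saturday
2012: Sunday (leap)
2012 begins on a Sunday and is a leap year.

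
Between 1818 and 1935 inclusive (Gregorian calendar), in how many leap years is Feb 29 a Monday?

Leap years in 1818–1935: 28 of them.
Feb 29 weekday advances by 5 (mod 7) from one leap year to the next four years later (or differs when a century non-leap intervenes).
Leap-day weekdays: 1820:Tue 1824:Sun 1828:Fri 1832:Wed 1836:Mon✓ 1840:Sat 1844:Thu 1848:Tue 1852:Sun 1856:Fri 1860:Wed 1864:Mon✓ 1868:Sat 1872:Thu 1876:Tue 1880:Sun 1884:Fri 1888:Wed 1892:Mon✓ 1896:Sat 1904:Mon✓ 1908:Sat 1912:Thu 1916:Tue 1920:Sun 1924:Fri 1928:Wed 1932:Mon✓
Monday: 1836, 1864, 1892, 1904, 1932 → 5.

5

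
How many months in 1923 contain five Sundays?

A month of length L has five Sundays iff its first Sunday is on day ≤ L−28 (so day 1–3 in a 31-day month, 1–2 in a 30-day month, day 1 in a leap February).
Checking each month of 1923: Jan starts Mon (31d); Feb starts Thu (28d); Mar starts Thu (31d); Apr starts Sun (30d) ✓; May starts Tue (31d); Jun starts Fri (30d); Jul starts Sun (31d) ✓; Aug starts Wed (31d); Sep starts Sat (30d) ✓; Oct starts Mon (31d); Nov starts Thu (30d); Dec starts Sat (31d) ✓.
Five-Sunday months: April, July, September, December → 4.

4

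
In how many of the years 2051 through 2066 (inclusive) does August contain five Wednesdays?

6

August has 31 days; it has five Wednesdays when Wednesday falls among the first (month-length − 28) days — i.e. when August 1 is one of Wednesday/Tuesday/Monday.
August 1 by year: 2051:Tue✓ 2052:Thu 2053:Fri 2054:Sat 2055:Sun 2056:Tue✓ 2057:Wed✓ 2058:Thu 2059:Fri 2060:Sun 2061:Mon✓ 2062:Tue✓ 2063:Wed✓ 2064:Fri 2065:Sat 2066:Sun
Years with five Wednesdays: 2051, 2056, 2057, 2061, 2062, 2063 → 6.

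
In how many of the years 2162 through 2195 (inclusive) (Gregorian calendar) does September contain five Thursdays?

10

September has 30 days; it has five Thursdays when Thursday falls among the first (month-length − 28) days — i.e. when September 1 is one of Thursday/Wednesday.
September 1 by year: 2162:Wed✓ 2163:Thu✓ 2164:Sat 2165:Sun 2166:Mon 2167:Tue 2168:Thu✓ 2169:Fri 2170:Sat 2171:Sun 2172:Tue 2173:Wed✓ 2174:Thu✓ 2175:Fri 2176:Sun …(4 more)… 2181:Sat 2182:Sun 2183:Mon 2184:Wed✓ 2185:Thu✓ 2186:Fri 2187:Sat 2188:Mon 2189:Tue 2190:Wed✓ 2191:Thu✓ 2192:Sat 2193:Sun 2194:Mon 2195:Tue
Years with five Thursdays: 2162, 2163, 2168, 2173, 2174, 2179, 2184, 2185, 2190, 2191 → 10.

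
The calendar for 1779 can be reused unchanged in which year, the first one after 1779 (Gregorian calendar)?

Two years share a calendar iff Jan 1 falls on the same weekday and both are leap or both are common. 1779: Jan 1 is Friday, common year.
1780: Jan 1 Saturday, leap
1781: Jan 1 Monday, common
1782: Jan 1 Tuesday, common
1783: Jan 1 Wednesday, common
1784: Jan 1 Thursday, leap
1785: Jan 1 Saturday, common
1786: Jan 1 Sunday, common
1787: Jan 1 Monday, common
1788: Jan 1 Tuesday, leap
1789: Jan 1 Thursday, common
1790: Jan 1 Friday, common
1790 matches on both conditions.

1790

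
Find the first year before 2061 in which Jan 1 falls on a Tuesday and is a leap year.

2036

Jan 1 advances by 2 weekdays after a leap year and by 1 after a common year.
2061: Jan 1 is Saturday.
2060: Thursday (leap)
2059: Wednesday
2058: Tuesday
2057: Monday
2056: Saturday (leap)
2055: Friday
2054: Thursday
2053: Wednesday
2052: Monday (leap)
2051: Sunday
2050: Saturday
2049: Friday
2048: Wednesday (leap)
2047: Tuesday
2046: Monday
2045: Sunday
2044: Friday (leap)
2043: Thursday
2042: Wednesday
2041: Tuesday
2040: Sunday (leap)
2039: Saturday
2038: Friday
2037: Thursday
2036: Tuesday (leap)
2036 begins on a Tuesday and is a leap year.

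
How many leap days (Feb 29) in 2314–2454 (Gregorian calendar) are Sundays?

Leap years in 2314–2454: 35 of them.
Feb 29 weekday advances by 5 (mod 7) from one leap year to the next four years later (or differs when a century non-leap intervenes).
Leap-day weekdays: 2316:Tue 2320:Sun✓ 2324:Fri 2328:Wed 2332:Mon 2336:Sat 2340:Thu 2344:Tue 2348:Sun✓ 2352:Fri 2356:Wed 2360:Mon 2364:Sat …(9 more)… 2404:Sun✓ 2408:Fri 2412:Wed 2416:Mon 2420:Sat 2424:Thu 2428:Tue 2432:Sun✓ 2436:Fri 2440:Wed 2444:Mon 2448:Sat 2452:Thu
Sunday: 2320, 2348, 2376, 2404, 2432 → 5.

5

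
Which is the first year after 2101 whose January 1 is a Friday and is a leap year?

2112

Jan 1 advances by 2 weekdays after a leap year and by 1 after a common year.
2101: Jan 1 is Saturday.
2102: Sunday
2103: Monday
2104: Tuesday (leap)
2105: Thursday
2106: Friday
2107: Saturday
2108: Sunday (leap)
2109: Tuesday
2110: Wednesday
2111: Thursday
2112: Friday (leap)
2112 begins on a Friday and is a leap year.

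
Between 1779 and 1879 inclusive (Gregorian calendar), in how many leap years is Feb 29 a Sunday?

Leap years in 1779–1879: 24 of them.
Feb 29 weekday advances by 5 (mod 7) from one leap year to the next four years later (or differs when a century non-leap intervenes).
Leap-day weekdays: 1780:Tue 1784:Sun✓ 1788:Fri 1792:Wed 1796:Mon 1804:Wed 1808:Mon 1812:Sat 1816:Thu 1820:Tue 1824:Sun✓ 1828:Fri 1832:Wed 1836:Mon 1840:Sat 1844:Thu 1848:Tue 1852:Sun✓ 1856:Fri 1860:Wed 1864:Mon 1868:Sat 1872:Thu 1876:Tue
Sunday: 1784, 1824, 1852 → 3.

3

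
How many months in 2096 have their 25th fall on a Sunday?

Check the 25th of each month of 2096: Jan 25: Wed, Feb 25: Sat, Mar 25: Sun, Apr 25: Wed, May 25: Fri, Jun 25: Mon, Jul 25: Wed, Aug 25: Sat, Sep 25: Tue, Oct 25: Thu, Nov 25: Sun, Dec 25: Tue.
Sunday occurs in March, November — 2 months.

2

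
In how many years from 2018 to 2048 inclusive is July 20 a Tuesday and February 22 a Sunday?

Check each year's weekday for July 20 and February 22:
  2018: Fri/Thu  2019: Sat/Fri  2020: Mon/Sat  2021: Tue/Mon  2022: Wed/Tue  2023: Thu/Wed  2024: Sat/Thu  2025: Sun/Sat  2026: Mon/Sun  2027: Tue/Mon  2028: Thu/Tue  2029: Fri/Thu  2030: Sat/Fri  2031: Sun/Sat  …(3 more)…  2035: Fri/Thu  2036: Sun/Fri  2037: Mon/Sun  2038: Tue/Mon  2039: Wed/Tue  2040: Fri/Wed  2041: Sat/Fri  2042: Sun/Sat  2043: Mon/Sun  2044: Wed/Mon  2045: Thu/Wed  2046: Fri/Thu  2047: Sat/Fri  2048: Mon/Sat
Both conditions hold in: 2032 — 1.

1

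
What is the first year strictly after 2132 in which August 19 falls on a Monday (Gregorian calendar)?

From one year to the next, a fixed date's weekday advances by 1, or by 2 when a Feb 29 lies between the two dates.
2132: August 19 is Tuesday.
2133: Wednesday (+1)
2134: Thursday (+1)
2135: Friday (+1)
2136: Sunday (+2)
2137: Monday (+1)
August 19 falls on a Monday in 2137.

2137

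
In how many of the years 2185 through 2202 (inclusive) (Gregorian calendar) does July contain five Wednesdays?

July has 31 days; it has five Wednesdays when Wednesday falls among the first (month-length − 28) days — i.e. when July 1 is one of Wednesday/Tuesday/Monday.
July 1 by year: 2185:Fri 2186:Sat 2187:Sun 2188:Tue✓ 2189:Wed✓ 2190:Thu 2191:Fri 2192:Sun 2193:Mon✓ 2194:Tue✓ 2195:Wed✓ 2196:Fri 2197:Sat 2198:Sun 2199:Mon✓ 2200:Tue✓ 2201:Wed✓ 2202:Thu
Years with five Wednesdays: 2188, 2189, 2193, 2194, 2195, 2199, 2200, 2201 → 8.

8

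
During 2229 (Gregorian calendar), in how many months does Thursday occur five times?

A month of length L has five Thursdays iff its first Thursday is on day ≤ L−28 (so day 1–3 in a 31-day month, 1–2 in a 30-day month, day 1 in a leap February).
Checking each month of 2229: Jan starts Thu (31d) ✓; Feb starts Sun (28d); Mar starts Sun (31d); Apr starts Wed (30d) ✓; May starts Fri (31d); Jun starts Mon (30d); Jul starts Wed (31d) ✓; Aug starts Sat (31d); Sep starts Tue (30d); Oct starts Thu (31d) ✓; Nov starts Sun (30d); Dec starts Tue (31d) ✓.
Five-Thursday months: January, April, July, October, December → 5.

5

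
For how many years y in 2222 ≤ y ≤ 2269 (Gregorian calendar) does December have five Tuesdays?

21

December has 31 days; it has five Tuesdays when Tuesday falls among the first (month-length − 28) days — i.e. when December 1 is one of Tuesday/Monday/Sunday.
December 1 by year: 2222:Sun✓ 2223:Mon✓ 2224:Wed 2225:Thu 2226:Fri 2227:Sat 2228:Mon✓ 2229:Tue✓ 2230:Wed 2231:Thu 2232:Sat 2233:Sun✓ 2234:Mon✓ 2235:Tue✓ 2236:Thu …(18 more)… 2255:Sat 2256:Mon✓ 2257:Tue✓ 2258:Wed 2259:Thu 2260:Sat 2261:Sun✓ 2262:Mon✓ 2263:Tue✓ 2264:Thu 2265:Fri 2266:Sat 2267:Sun✓ 2268:Tue✓ 2269:Wed
Years with five Tuesdays: 2222, 2223, 2228, 2229, 2233, 2234, 2235, 2239, 2240, 2244, 2245, 2246, 2250, 2251, 2256, 2257, 2261, 2262, 2263, 2267, 2268 → 21.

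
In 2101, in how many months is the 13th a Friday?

1

Check the 13th of each month of 2101: Jan 13: Thu, Feb 13: Sun, Mar 13: Sun, Apr 13: Wed, May 13: Fri, Jun 13: Mon, Jul 13: Wed, Aug 13: Sat, Sep 13: Tue, Oct 13: Thu, Nov 13: Sun, Dec 13: Tue.
Friday occurs in May — 1 month.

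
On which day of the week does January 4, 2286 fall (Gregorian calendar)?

January 1, 2286 is a Friday.
January 4 is day 4 of the year, i.e. 3 days after Jan 1.
3 mod 7 = 3, so advance 3 weekdays from Friday: Monday.

Monday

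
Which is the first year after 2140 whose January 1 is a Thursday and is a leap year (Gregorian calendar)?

2156

Jan 1 advances by 2 weekdays after a leap year and by 1 after a common year.
2140: Jan 1 is Friday (leap).
2141: Sunday
2142: Monday
2143: Tuesday
2144: Wednesday (leap)
2145: Friday
2146: Saturday
2147: Sunday
2148: Monday (leap)
2149: Wednesday
2150: Thursday
2151: Friday
2152: Saturday (leap)
2153: Monday
2154: Tuesday
2155: Wednesday
2156: Thursday (leap)
2156 begins on a Thursday and is a leap year.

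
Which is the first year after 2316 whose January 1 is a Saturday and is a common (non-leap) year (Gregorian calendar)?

2321

Jan 1 advances by 2 weekdays after a leap year and by 1 after a common year.
2316: Jan 1 is Saturday (leap).
2317: Monday
2318: Tuesday
2319: Wednesday
2320: Thursday (leap)
2321: Saturday
2321 begins on a Saturday and is a common year.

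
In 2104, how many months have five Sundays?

A month of length L has five Sundays iff its first Sunday is on day ≤ L−28 (so day 1–3 in a 31-day month, 1–2 in a 30-day month, day 1 in a leap February).
Checking each month of 2104: Jan starts Tue (31d); Feb starts Fri (29d); Mar starts Sat (31d) ✓; Apr starts Tue (30d); May starts Thu (31d); Jun starts Sun (30d) ✓; Jul starts Tue (31d); Aug starts Fri (31d) ✓; Sep starts Mon (30d); Oct starts Wed (31d); Nov starts Sat (30d) ✓; Dec starts Mon (31d).
Five-Sunday months: March, June, August, November → 4.

4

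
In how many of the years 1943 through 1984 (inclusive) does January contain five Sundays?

19

January has 31 days; it has five Sundays when Sunday falls among the first (month-length − 28) days — i.e. when January 1 is one of Sunday/Saturday/Friday.
January 1 by year: 1943:Fri✓ 1944:Sat✓ 1945:Mon 1946:Tue 1947:Wed 1948:Thu 1949:Sat✓ 1950:Sun✓ 1951:Mon 1952:Tue 1953:Thu 1954:Fri✓ 1955:Sat✓ 1956:Sun✓ 1957:Tue …(12 more)… 1970:Thu 1971:Fri✓ 1972:Sat✓ 1973:Mon 1974:Tue 1975:Wed 1976:Thu 1977:Sat✓ 1978:Sun✓ 1979:Mon 1980:Tue 1981:Thu 1982:Fri✓ 1983:Sat✓ 1984:Sun✓
Years with five Sundays: 1943, 1944, 1949, 1950, 1954, 1955, 1956, 1960, 1961, 1965, 1966, 1967, 1971, 1972, 1977, 1978, 1982, 1983, 1984 → 19.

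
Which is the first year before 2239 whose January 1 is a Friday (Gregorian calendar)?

Jan 1 advances by 2 weekdays after a leap year and by 1 after a common year.
2239: Jan 1 is Tuesday.
2238: Monday
2237: Sunday
2236: Friday (leap)
2236 begins on a Friday

2236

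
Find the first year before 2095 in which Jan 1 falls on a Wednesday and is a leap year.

Jan 1 advances by 2 weekdays after a leap year and by 1 after a common year.
2095: Jan 1 is Saturday.
2094: Friday
2093: Thursday
2092: Tuesday (leap)
2091: Monday
2090: Sunday
2089: Saturday
2088: Thursday (leap)
2087: Wednesday
2086: Tuesday
2085: Monday
2084: Saturday (leap)
2083: Friday
2082: Thursday
2081: Wednesday
2080: Monday (leap)
2079: Sunday
2078: Saturday
2077: Friday
2076: Wednesday (leap)
2076 begins on a Wednesday and is a leap year.

2076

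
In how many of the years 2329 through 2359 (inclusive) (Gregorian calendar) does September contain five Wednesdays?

9

September has 30 days; it has five Wednesdays when Wednesday falls among the first (month-length − 28) days — i.e. when September 1 is one of Wednesday/Tuesday.
September 1 by year: 2329:Sun 2330:Mon 2331:Tue✓ 2332:Thu 2333:Fri 2334:Sat 2335:Sun 2336:Tue✓ 2337:Wed✓ 2338:Thu 2339:Fri 2340:Sun 2341:Mon 2342:Tue✓ 2343:Wed✓ 2344:Fri 2345:Sat 2346:Sun 2347:Mon 2348:Wed✓ 2349:Thu 2350:Fri 2351:Sat 2352:Mon 2353:Tue✓ 2354:Wed✓ 2355:Thu 2356:Sat 2357:Sun 2358:Mon 2359:Tue✓
Years with five Wednesdays: 2331, 2336, 2337, 2342, 2343, 2348, 2353, 2354, 2359 → 9.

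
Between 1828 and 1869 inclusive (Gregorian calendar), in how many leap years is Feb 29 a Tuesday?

Leap years in 1828–1869: 11 of them.
Feb 29 weekday advances by 5 (mod 7) from one leap year to the next four years later (or differs when a century non-leap intervenes).
Leap-day weekdays: 1828:Fri 1832:Wed 1836:Mon 1840:Sat 1844:Thu 1848:Tue✓ 1852:Sun 1856:Fri 1860:Wed 1864:Mon 1868:Sat
Tuesday: 1848 → 1.

1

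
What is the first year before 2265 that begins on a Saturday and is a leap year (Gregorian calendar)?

2248

Jan 1 advances by 2 weekdays after a leap year and by 1 after a common year.
2265: Jan 1 is Sunday.
2264: Friday (leap)
2263: Thursday
2262: Wednesday
2261: Tuesday
2260: Sunday (leap)
2259: Saturday
2258: Friday
2257: Thursday
2256: Tuesday (leap)
2255: Monday
2254: Sunday
2253: Saturday
2252: Thursday (leap)
2251: Wednesday
2250: Tuesday
2249: Monday
2248: Saturday (leap)
2248 begins on a Saturday and is a leap year.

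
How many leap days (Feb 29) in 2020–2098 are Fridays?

Leap years in 2020–2098: 20 of them.
Feb 29 weekday advances by 5 (mod 7) from one leap year to the next four years later (or differs when a century non-leap intervenes).
Leap-day weekdays: 2020:Sat 2024:Thu 2028:Tue 2032:Sun 2036:Fri✓ 2040:Wed 2044:Mon 2048:Sat 2052:Thu 2056:Tue 2060:Sun 2064:Fri✓ 2068:Wed 2072:Mon 2076:Sat 2080:Thu 2084:Tue 2088:Sun 2092:Fri✓ 2096:Wed
Friday: 2036, 2064, 2092 → 3.

3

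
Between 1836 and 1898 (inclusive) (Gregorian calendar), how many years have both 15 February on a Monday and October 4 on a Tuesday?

Check each year's weekday for 15 February and October 4:
  1836: Mon/Tue ✓  1837: Wed/Wed  1838: Thu/Thu  1839: Fri/Fri  1840: Sat/Sun  1841: Mon/Mon  1842: Tue/Tue  1843: Wed/Wed  1844: Thu/Fri  1845: Sat/Sat  1846: Sun/Sun  1847: Mon/Mon  1848: Tue/Wed  1849: Thu/Thu  …(35 more)…  1885: Sun/Sun  1886: Mon/Mon  1887: Tue/Tue  1888: Wed/Thu  1889: Fri/Fri  1890: Sat/Sat  1891: Sun/Sun  1892: Mon/Tue ✓  1893: Wed/Wed  1894: Thu/Thu  1895: Fri/Fri  1896: Sat/Sun  1897: Mon/Mon  1898: Tue/Tue
Both conditions hold in: 1836, 1864, 1892 — 3.

3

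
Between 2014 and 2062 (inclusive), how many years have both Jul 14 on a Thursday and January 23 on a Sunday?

5

Check each year's weekday for Jul 14 and January 23:
  2014: Mon/Thu  2015: Tue/Fri  2016: Thu/Sat  2017: Fri/Mon  2018: Sat/Tue  2019: Sun/Wed  2020: Tue/Thu  2021: Wed/Sat  2022: Thu/Sun ✓  2023: Fri/Mon  2024: Sun/Tue  2025: Mon/Thu  2026: Tue/Fri  2027: Wed/Sat  …(21 more)…  2049: Wed/Sat  2050: Thu/Sun ✓  2051: Fri/Mon  2052: Sun/Tue  2053: Mon/Thu  2054: Tue/Fri  2055: Wed/Sat  2056: Fri/Sun  2057: Sat/Tue  2058: Sun/Wed  2059: Mon/Thu  2060: Wed/Fri  2061: Thu/Sun ✓  2062: Fri/Mon
Both conditions hold in: 2022, 2033, 2039, 2050, 2061 — 5.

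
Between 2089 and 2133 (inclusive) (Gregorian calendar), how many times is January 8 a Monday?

Track January 8's weekday year by year (advancing +1, or +2 across a Feb 29):
  2089: Sat  2090: Sun (+1)  2091: Mon (+1) ✓  2092: Tue (+1)  2093: Thu (+2)
  2094: Fri (+1)  2095: Sat (+1)  2096: Sun (+1)  2097: Tue (+2)  2098: Wed (+1)
  2099: Thu (+1)  2100: Fri (+1)  2101: Sat (+1)  2102: Sun (+1)  … (17 more years) …
  2120: Mon (+1) ✓  2121: Wed (+2)  2122: Thu (+1)  2123: Fri (+1)  2124: Sat (+1)
  2125: Mon (+2) ✓  2126: Tue (+1)  2127: Wed (+1)  2128: Thu (+1)  2129: Sat (+2)
  2130: Sun (+1)  2131: Mon (+1) ✓  2132: Tue (+1)  2133: Thu (+2)
Monday years: 2091, 2103, 2114, 2120, 2125, 2131 — 6 in total.

6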